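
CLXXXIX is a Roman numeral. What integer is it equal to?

CLXXXIX: C=100, L=50, X=10, X=10, X=10, IX=9
100 + 50 + 10 + 10 + 10 + 9 = 189

189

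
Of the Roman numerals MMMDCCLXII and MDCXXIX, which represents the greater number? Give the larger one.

MMMDCCLXII = 3762
MDCXXIX = 1629
3762 is larger

MMMDCCLXII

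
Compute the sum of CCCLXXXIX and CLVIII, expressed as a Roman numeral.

CCCLXXXIX = 389
CLVIII = 158
389 + 158 = 547

DXLVII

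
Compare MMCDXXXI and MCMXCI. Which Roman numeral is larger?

MMCDXXXI = 2431
MCMXCI = 1991
2431 is larger

MMCDXXXI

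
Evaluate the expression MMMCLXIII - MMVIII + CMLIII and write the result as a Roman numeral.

MMMCLXIII = 3163, MMVIII = 2008, CMLIII = 953
3163 - 2008 = 1155
1155 + 953 = 2108

MMCVIII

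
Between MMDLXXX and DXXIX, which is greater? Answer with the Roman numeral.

MMDLXXX = 2580
DXXIX = 529
2580 is larger

MMDLXXX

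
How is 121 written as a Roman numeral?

Convert 121 to Roman numerals:
  121 contains 1×100 (C)
  21 contains 2×10 (XX)
  1 contains 1×1 (I)

CXXI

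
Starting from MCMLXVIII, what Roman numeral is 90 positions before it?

MCMLXVIII = 1968
1968 - 90 = 1878

MDCCCLXXVIII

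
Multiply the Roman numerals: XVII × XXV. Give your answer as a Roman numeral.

XVII = 17
XXV = 25
17 × 25 = 425

CDXXV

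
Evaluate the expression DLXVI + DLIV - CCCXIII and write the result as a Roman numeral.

DLXVI = 566, DLIV = 554, CCCXIII = 313
566 + 554 = 1120
1120 - 313 = 807

DCCCVII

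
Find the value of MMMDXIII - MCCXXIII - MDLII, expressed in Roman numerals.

MMMDXIII = 3513, MCCXXIII = 1223, MDLII = 1552
3513 - 1223 = 2290
2290 - 1552 = 738

DCCXXXVIII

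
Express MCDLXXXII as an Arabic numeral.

MCDLXXXII: M=1000, CD=400, L=50, X=10, X=10, X=10, I=1, I=1
1000 + 400 + 50 + 10 + 10 + 10 + 1 + 1 = 1482

1482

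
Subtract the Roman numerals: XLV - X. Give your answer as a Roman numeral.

XLV = 45
X = 10
45 - 10 = 35

XXXV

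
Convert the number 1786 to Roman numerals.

Convert 1786 to Roman numerals:
  1786 contains 1×1000 (M)
  786 contains 1×500 (D)
  286 contains 2×100 (CC)
  86 contains 1×50 (L)
  36 contains 3×10 (XXX)
  6 contains 1×5 (V)
  1 contains 1×1 (I)

MDCCLXXXVI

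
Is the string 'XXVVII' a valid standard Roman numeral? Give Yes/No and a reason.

'XXVVII': V should not appear more than once

No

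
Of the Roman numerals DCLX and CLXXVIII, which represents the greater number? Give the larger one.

DCLX = 660
CLXXVIII = 178
660 is larger

DCLX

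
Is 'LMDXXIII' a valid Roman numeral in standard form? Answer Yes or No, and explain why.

'LMDXXIII': Invalid subtractive combination: LM

No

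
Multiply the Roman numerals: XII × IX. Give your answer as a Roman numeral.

XII = 12
IX = 9
12 × 9 = 108

CVIII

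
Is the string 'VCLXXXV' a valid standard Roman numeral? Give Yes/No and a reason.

'VCLXXXV': V should not appear more than once

No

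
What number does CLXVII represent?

CLXVII: C=100, L=50, X=10, V=5, I=1, I=1
100 + 50 + 10 + 5 + 1 + 1 = 167

167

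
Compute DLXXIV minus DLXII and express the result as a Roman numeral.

DLXXIV = 574
DLXII = 562
574 - 562 = 12

XII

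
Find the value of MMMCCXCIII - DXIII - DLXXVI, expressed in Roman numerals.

MMMCCXCIII = 3293, DXIII = 513, DLXXVI = 576
3293 - 513 = 2780
2780 - 576 = 2204

MMCCIV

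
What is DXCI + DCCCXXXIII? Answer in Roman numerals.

DXCI = 591
DCCCXXXIII = 833
591 + 833 = 1424

MCDXXIV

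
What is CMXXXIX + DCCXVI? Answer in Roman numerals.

CMXXXIX = 939
DCCXVI = 716
939 + 716 = 1655

MDCLV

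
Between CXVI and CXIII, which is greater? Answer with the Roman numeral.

CXVI = 116
CXIII = 113
116 is larger

CXVI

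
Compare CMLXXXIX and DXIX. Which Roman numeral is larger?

CMLXXXIX = 989
DXIX = 519
989 is larger

CMLXXXIX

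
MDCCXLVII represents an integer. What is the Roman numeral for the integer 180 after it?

MDCCXLVII = 1747
1747 + 180 = 1927

MCMXXVII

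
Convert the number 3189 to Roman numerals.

Convert 3189 to Roman numerals:
  3189 contains 3×1000 (MMM)
  189 contains 1×100 (C)
  89 contains 1×50 (L)
  39 contains 3×10 (XXX)
  9 contains 1×9 (IX)

MMMCLXXXIX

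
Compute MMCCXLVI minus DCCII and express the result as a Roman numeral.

MMCCXLVI = 2246
DCCII = 702
2246 - 702 = 1544

MDXLIV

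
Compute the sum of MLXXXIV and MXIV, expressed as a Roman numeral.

MLXXXIV = 1084
MXIV = 1014
1084 + 1014 = 2098

MMXCVIII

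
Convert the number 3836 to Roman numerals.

Convert 3836 to Roman numerals:
  3836 contains 3×1000 (MMM)
  836 contains 1×500 (D)
  336 contains 3×100 (CCC)
  36 contains 3×10 (XXX)
  6 contains 1×5 (V)
  1 contains 1×1 (I)

MMMDCCCXXXVI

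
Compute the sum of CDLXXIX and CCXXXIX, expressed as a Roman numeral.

CDLXXIX = 479
CCXXXIX = 239
479 + 239 = 718

DCCXVIII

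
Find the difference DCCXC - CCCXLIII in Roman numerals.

DCCXC = 790
CCCXLIII = 343
790 - 343 = 447

CDXLVII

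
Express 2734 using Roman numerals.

Convert 2734 to Roman numerals:
  2734 contains 2×1000 (MM)
  734 contains 1×500 (D)
  234 contains 2×100 (CC)
  34 contains 3×10 (XXX)
  4 contains 1×4 (IV)

MMDCCXXXIV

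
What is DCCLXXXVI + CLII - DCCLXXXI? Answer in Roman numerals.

DCCLXXXVI = 786, CLII = 152, DCCLXXXI = 781
786 + 152 = 938
938 - 781 = 157

CLVII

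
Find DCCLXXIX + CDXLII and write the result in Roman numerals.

DCCLXXIX = 779
CDXLII = 442
779 + 442 = 1221

MCCXXI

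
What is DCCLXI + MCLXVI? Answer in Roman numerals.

DCCLXI = 761
MCLXVI = 1166
761 + 1166 = 1927

MCMXXVII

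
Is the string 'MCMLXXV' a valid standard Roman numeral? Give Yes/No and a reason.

'MCMLXXV': Check the rules: uses only the symbols I, V, X, L, C, D, M; no symbol is repeated more than three times in a row; V, L and D each appear at most once; the only place a smaller symbol precedes a larger one is the allowed subtractive pair CM, the symbol right after such a pair (if any) is smaller than the pair's first symbol, and otherwise the values never increase from left to right. Value: M (1000) + CM (900) + L (50) + X (10) + X (10) + V (5) = 1975. So it is a valid standard Roman numeral.

Yes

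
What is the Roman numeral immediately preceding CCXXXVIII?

CCXXXVIII = 238; previous is 237

CCXXXVII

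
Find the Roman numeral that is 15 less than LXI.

LXI = 61
61 - 15 = 46

XLVI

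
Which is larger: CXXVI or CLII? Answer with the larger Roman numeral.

CXXVI = 126
CLII = 152
152 is larger

CLII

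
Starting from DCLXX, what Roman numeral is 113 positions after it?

DCLXX = 670
670 + 113 = 783

DCCLXXXIII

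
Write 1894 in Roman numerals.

Convert 1894 to Roman numerals:
  1894 contains 1×1000 (M)
  894 contains 1×500 (D)
  394 contains 3×100 (CCC)
  94 contains 1×90 (XC)
  4 contains 1×4 (IV)

MDCCCXCIV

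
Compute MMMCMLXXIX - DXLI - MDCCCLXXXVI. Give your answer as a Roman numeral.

MMMCMLXXIX = 3979, DXLI = 541, MDCCCLXXXVI = 1886
3979 - 541 = 3438
3438 - 1886 = 1552

MDLII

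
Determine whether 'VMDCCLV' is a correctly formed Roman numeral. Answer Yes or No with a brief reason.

'VMDCCLV': V should not appear more than once

No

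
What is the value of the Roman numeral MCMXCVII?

MCMXCVII: M=1000, CM=900, XC=90, V=5, I=1, I=1
1000 + 900 + 90 + 5 + 1 + 1 = 1997

1997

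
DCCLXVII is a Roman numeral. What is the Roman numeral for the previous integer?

DCCLXVII = 767; previous is 766

DCCLXVI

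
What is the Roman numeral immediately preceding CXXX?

CXXX = 130; previous is 129

CXXIX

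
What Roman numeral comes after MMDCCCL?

MMDCCCL = 2850, so the next integer is 2850 + 1 = 2851

MMDCCCLI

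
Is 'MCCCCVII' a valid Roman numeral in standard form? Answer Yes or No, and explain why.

'MCCCCVII': More than 3 consecutive C's

No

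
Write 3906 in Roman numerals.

Convert 3906 to Roman numerals:
  3906 contains 3×1000 (MMM)
  906 contains 1×900 (CM)
  6 contains 1×5 (V)
  1 contains 1×1 (I)

MMMCMVI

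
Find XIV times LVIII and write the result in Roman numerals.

XIV = 14
LVIII = 58
14 × 58 = 812

DCCCXII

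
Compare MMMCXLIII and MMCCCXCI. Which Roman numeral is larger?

MMMCXLIII = 3143
MMCCCXCI = 2391
3143 is larger

MMMCXLIII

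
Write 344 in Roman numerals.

Convert 344 to Roman numerals:
  344 contains 3×100 (CCC)
  44 contains 1×40 (XL)
  4 contains 1×4 (IV)

CCCXLIV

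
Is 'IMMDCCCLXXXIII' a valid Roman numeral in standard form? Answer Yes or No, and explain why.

'IMMDCCCLXXXIII': Invalid subtractive combination: IM

No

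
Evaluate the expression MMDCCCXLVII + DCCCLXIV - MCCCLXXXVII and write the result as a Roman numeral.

MMDCCCXLVII = 2847, DCCCLXIV = 864, MCCCLXXXVII = 1387
2847 + 864 = 3711
3711 - 1387 = 2324

MMCCCXXIV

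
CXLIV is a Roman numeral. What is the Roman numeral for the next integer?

CXLIV = 144; next is 145

CXLV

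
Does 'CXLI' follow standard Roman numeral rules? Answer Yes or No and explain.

'CXLI': Check the rules: uses only the symbols I, V, X, L, C, D, M; no symbol is repeated more than three times in a row; V, L and D each appear at most once; the only place a smaller symbol precedes a larger one is the allowed subtractive pair XL, the symbol right after such a pair (if any) is smaller than the pair's first symbol, and otherwise the values never increase from left to right. Value: C (100) + XL (40) + I (1) = 141. So it is a valid standard Roman numeral.

Yes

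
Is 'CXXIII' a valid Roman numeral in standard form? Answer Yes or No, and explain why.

'CXXIII': Check the rules: uses only the symbols I, V, X, L, C, D, M; no symbol is repeated more than three times in a row; V, L and D each appear at most once; no smaller symbol precedes a larger one (values never increase from left to right). Value: C (100) + X (10) + X (10) + I (1) + I (1) + I (1) = 123. So it is a valid standard Roman numeral.

Yes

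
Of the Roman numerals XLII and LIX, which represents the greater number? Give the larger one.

XLII = 42
LIX = 59
59 is larger

LIX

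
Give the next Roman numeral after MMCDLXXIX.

MMCDLXXIX = 2479, so the next integer is 2479 + 1 = 2480

MMCDLXXX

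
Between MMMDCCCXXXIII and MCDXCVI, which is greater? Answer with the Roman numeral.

MMMDCCCXXXIII = 3833
MCDXCVI = 1496
3833 is larger

MMMDCCCXXXIII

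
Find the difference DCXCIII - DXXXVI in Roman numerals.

DCXCIII = 693
DXXXVI = 536
693 - 536 = 157

CLVII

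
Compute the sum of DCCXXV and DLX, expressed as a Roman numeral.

DCCXXV = 725
DLX = 560
725 + 560 = 1285

MCCLXXXV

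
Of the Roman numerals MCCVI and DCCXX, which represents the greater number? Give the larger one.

MCCVI = 1206
DCCXX = 720
1206 is larger

MCCVI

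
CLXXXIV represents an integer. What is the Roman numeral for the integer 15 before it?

CLXXXIV = 184
184 - 15 = 169

CLXIX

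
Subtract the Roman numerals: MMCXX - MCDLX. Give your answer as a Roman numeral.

MMCXX = 2120
MCDLX = 1460
2120 - 1460 = 660

DCLX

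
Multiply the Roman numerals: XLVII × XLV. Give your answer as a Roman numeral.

XLVII = 47
XLV = 45
47 × 45 = 2115

MMCXV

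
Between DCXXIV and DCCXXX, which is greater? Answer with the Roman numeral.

DCXXIV = 624
DCCXXX = 730
730 is larger

DCCXXX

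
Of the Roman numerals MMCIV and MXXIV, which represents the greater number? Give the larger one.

MMCIV = 2104
MXXIV = 1024
2104 is larger

MMCIV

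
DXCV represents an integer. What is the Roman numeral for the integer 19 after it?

DXCV = 595
595 + 19 = 614

DCXIV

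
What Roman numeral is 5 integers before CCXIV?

CCXIV = 214
214 - 5 = 209

CCIX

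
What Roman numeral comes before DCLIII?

DCLIII = 653, so the previous integer is 653 - 1 = 652

DCLII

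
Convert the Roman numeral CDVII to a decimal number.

CDVII: CD=400, V=5, I=1, I=1
400 + 5 + 1 + 1 = 407

407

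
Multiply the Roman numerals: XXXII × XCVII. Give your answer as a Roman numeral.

XXXII = 32
XCVII = 97
32 × 97 = 3104

MMMCIV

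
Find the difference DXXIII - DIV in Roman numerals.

DXXIII = 523
DIV = 504
523 - 504 = 19

XIX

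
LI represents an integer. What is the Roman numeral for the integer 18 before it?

LI = 51
51 - 18 = 33

XXXIII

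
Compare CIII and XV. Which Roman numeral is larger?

CIII = 103
XV = 15
103 is larger

CIII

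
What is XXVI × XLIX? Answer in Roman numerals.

XXVI = 26
XLIX = 49
26 × 49 = 1274

MCCLXXIV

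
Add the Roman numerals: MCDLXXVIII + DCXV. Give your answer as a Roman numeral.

MCDLXXVIII = 1478
DCXV = 615
1478 + 615 = 2093

MMXCIII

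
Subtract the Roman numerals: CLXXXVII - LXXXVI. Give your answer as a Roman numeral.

CLXXXVII = 187
LXXXVI = 86
187 - 86 = 101

CI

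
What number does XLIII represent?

XLIII: XL=40, I=1, I=1, I=1
40 + 1 + 1 + 1 = 43

43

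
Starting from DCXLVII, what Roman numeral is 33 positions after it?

DCXLVII = 647
647 + 33 = 680

DCLXXX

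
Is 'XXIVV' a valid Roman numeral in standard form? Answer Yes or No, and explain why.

'XXIVV': V should not appear more than once

No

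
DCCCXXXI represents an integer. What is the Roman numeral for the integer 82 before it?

DCCCXXXI = 831
831 - 82 = 749

DCCXLIX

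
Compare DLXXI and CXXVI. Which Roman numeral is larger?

DLXXI = 571
CXXVI = 126
571 is larger

DLXXI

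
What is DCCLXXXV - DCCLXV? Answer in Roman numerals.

DCCLXXXV = 785
DCCLXV = 765
785 - 765 = 20

XX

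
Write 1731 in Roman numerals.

Convert 1731 to Roman numerals:
  1731 contains 1×1000 (M)
  731 contains 1×500 (D)
  231 contains 2×100 (CC)
  31 contains 3×10 (XXX)
  1 contains 1×1 (I)

MDCCXXXI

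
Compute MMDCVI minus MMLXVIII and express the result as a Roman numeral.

MMDCVI = 2606
MMLXVIII = 2068
2606 - 2068 = 538

DXXXVIII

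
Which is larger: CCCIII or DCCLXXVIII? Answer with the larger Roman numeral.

CCCIII = 303
DCCLXXVIII = 778
778 is larger

DCCLXXVIII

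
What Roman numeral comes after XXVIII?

XXVIII = 28; next is 29

XXIX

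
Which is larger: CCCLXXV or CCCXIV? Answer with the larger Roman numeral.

CCCLXXV = 375
CCCXIV = 314
375 is larger

CCCLXXV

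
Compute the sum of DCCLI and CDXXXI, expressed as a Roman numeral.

DCCLI = 751
CDXXXI = 431
751 + 431 = 1182

MCLXXXII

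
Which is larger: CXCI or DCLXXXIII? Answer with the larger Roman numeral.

CXCI = 191
DCLXXXIII = 683
683 is larger

DCLXXXIII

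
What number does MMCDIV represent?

MMCDIV: M=1000, M=1000, CD=400, IV=4
1000 + 1000 + 400 + 4 = 2404

2404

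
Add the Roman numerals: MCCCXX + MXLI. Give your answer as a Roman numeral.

MCCCXX = 1320
MXLI = 1041
1320 + 1041 = 2361

MMCCCLXI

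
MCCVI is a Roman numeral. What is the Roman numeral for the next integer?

MCCVI = 1206; next is 1207

MCCVII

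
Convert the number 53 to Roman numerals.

Convert 53 to Roman numerals:
  53 contains 1×50 (L)
  3 contains 3×1 (III)

LIII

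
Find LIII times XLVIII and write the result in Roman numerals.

LIII = 53
XLVIII = 48
53 × 48 = 2544

MMDXLIV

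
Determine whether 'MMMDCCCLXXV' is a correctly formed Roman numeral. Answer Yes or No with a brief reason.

'MMMDCCCLXXV': Check the rules: uses only the symbols I, V, X, L, C, D, M; no symbol is repeated more than three times in a row; V, L and D each appear at most once; no smaller symbol precedes a larger one (values never increase from left to right). Value: M (1000) + M (1000) + M (1000) + D (500) + C (100) + C (100) + C (100) + L (50) + X (10) + X (10) + V (5) = 3875. So it is a valid standard Roman numeral.

Yes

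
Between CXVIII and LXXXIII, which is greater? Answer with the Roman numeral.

CXVIII = 118
LXXXIII = 83
118 is larger

CXVIII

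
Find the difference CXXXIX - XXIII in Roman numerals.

CXXXIX = 139
XXIII = 23
139 - 23 = 116

CXVI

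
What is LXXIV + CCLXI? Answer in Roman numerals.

LXXIV = 74
CCLXI = 261
74 + 261 = 335

CCCXXXV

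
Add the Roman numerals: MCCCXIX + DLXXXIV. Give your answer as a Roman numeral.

MCCCXIX = 1319
DLXXXIV = 584
1319 + 584 = 1903

MCMIII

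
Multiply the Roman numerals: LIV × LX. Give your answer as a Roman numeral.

LIV = 54
LX = 60
54 × 60 = 3240

MMMCCXL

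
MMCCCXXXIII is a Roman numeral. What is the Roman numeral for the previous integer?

MMCCCXXXIII = 2333; previous is 2332

MMCCCXXXII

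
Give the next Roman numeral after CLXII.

CLXII = 162; next is 163

CLXIII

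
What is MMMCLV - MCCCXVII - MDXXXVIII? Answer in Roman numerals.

MMMCLV = 3155, MCCCXVII = 1317, MDXXXVIII = 1538
3155 - 1317 = 1838
1838 - 1538 = 300

CCC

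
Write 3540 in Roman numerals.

Convert 3540 to Roman numerals:
  3540 contains 3×1000 (MMM)
  540 contains 1×500 (D)
  40 contains 1×40 (XL)

MMMDXL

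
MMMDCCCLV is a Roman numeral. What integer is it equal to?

MMMDCCCLV: M=1000, M=1000, M=1000, D=500, C=100, C=100, C=100, L=50, V=5
1000 + 1000 + 1000 + 500 + 100 + 100 + 100 + 50 + 5 = 3855

3855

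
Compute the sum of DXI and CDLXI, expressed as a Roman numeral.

DXI = 511
CDLXI = 461
511 + 461 = 972

CMLXXII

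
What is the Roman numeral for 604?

Convert 604 to Roman numerals:
  604 contains 1×500 (D)
  104 contains 1×100 (C)
  4 contains 1×4 (IV)

DCIV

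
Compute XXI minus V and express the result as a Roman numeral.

XXI = 21
V = 5
21 - 5 = 16

XVI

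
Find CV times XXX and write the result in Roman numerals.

CV = 105
XXX = 30
105 × 30 = 3150

MMMCL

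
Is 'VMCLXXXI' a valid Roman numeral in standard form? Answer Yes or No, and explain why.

'VMCLXXXI': Invalid subtractive combination: VM

No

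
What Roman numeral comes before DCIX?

DCIX = 609; previous is 608

DCVIII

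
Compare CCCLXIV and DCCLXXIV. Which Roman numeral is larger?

CCCLXIV = 364
DCCLXXIV = 774
774 is larger

DCCLXXIV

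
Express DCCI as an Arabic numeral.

DCCI: D=500, C=100, C=100, I=1
500 + 100 + 100 + 1 = 701

701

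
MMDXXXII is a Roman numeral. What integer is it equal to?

MMDXXXII: M=1000, M=1000, D=500, X=10, X=10, X=10, I=1, I=1
1000 + 1000 + 500 + 10 + 10 + 10 + 1 + 1 = 2532

2532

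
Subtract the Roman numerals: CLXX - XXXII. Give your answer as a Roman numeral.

CLXX = 170
XXXII = 32
170 - 32 = 138

CXXXVIII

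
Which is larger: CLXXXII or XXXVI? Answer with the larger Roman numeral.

CLXXXII = 182
XXXVI = 36
182 is larger

CLXXXII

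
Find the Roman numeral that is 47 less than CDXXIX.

CDXXIX = 429
429 - 47 = 382

CCCLXXXII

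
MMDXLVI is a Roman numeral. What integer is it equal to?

MMDXLVI: M=1000, M=1000, D=500, XL=40, V=5, I=1
1000 + 1000 + 500 + 40 + 5 + 1 = 2546

2546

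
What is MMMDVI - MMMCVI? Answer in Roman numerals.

MMMDVI = 3506
MMMCVI = 3106
3506 - 3106 = 400

CD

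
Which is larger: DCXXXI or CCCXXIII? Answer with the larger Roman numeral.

DCXXXI = 631
CCCXXIII = 323
631 is larger

DCXXXI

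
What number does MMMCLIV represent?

MMMCLIV: M=1000, M=1000, M=1000, C=100, L=50, IV=4
1000 + 1000 + 1000 + 100 + 50 + 4 = 3154

3154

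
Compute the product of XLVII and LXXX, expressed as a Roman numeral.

XLVII = 47
LXXX = 80
47 × 80 = 3760

MMMDCCLX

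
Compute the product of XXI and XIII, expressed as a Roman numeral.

XXI = 21
XIII = 13
21 × 13 = 273

CCLXXIII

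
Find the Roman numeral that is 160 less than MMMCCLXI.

MMMCCLXI = 3261
3261 - 160 = 3101

MMMCI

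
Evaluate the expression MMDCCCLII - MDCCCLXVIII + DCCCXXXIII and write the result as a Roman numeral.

MMDCCCLII = 2852, MDCCCLXVIII = 1868, DCCCXXXIII = 833
2852 - 1868 = 984
984 + 833 = 1817

MDCCCXVII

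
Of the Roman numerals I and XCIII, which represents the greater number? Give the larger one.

I = 1
XCIII = 93
93 is larger

XCIII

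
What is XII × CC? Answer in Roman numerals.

XII = 12
CC = 200
12 × 200 = 2400

MMCD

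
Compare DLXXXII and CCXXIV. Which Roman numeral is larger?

DLXXXII = 582
CCXXIV = 224
582 is larger

DLXXXII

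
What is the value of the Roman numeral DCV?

DCV: D=500, C=100, V=5
500 + 100 + 5 = 605

605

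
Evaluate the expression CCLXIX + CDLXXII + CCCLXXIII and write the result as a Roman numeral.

CCLXIX = 269, CDLXXII = 472, CCCLXXIII = 373
269 + 472 = 741
741 + 373 = 1114

MCXIV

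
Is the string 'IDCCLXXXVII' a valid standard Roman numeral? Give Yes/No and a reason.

'IDCCLXXXVII': Invalid subtractive combination: ID

No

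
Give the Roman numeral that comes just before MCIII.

MCIII = 1103, so the previous integer is 1103 - 1 = 1102

MCII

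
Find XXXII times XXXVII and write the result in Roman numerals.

XXXII = 32
XXXVII = 37
32 × 37 = 1184

MCLXXXIV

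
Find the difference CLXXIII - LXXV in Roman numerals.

CLXXIII = 173
LXXV = 75
173 - 75 = 98

XCVIII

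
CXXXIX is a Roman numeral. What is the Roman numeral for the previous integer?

CXXXIX = 139; previous is 138

CXXXVIII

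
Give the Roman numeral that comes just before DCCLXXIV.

DCCLXXIV = 774; previous is 773

DCCLXXIII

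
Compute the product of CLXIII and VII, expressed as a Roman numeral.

CLXIII = 163
VII = 7
163 × 7 = 1141

MCXLI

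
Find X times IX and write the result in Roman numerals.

X = 10
IX = 9
10 × 9 = 90

XC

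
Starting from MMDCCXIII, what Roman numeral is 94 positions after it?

MMDCCXIII = 2713
2713 + 94 = 2807

MMDCCCVII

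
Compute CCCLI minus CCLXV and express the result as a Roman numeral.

CCCLI = 351
CCLXV = 265
351 - 265 = 86

LXXXVI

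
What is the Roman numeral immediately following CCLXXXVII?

CCLXXXVII = 287, so the next integer is 287 + 1 = 288

CCLXXXVIII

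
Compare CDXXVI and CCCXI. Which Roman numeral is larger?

CDXXVI = 426
CCCXI = 311
426 is larger

CDXXVI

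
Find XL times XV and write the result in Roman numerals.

XL = 40
XV = 15
40 × 15 = 600

DC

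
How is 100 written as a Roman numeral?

Convert 100 to Roman numerals:
  100 contains 1×100 (C)

C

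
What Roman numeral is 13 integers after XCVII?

XCVII = 97
97 + 13 = 110

CX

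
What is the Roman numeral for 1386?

Convert 1386 to Roman numerals:
  1386 contains 1×1000 (M)
  386 contains 3×100 (CCC)
  86 contains 1×50 (L)
  36 contains 3×10 (XXX)
  6 contains 1×5 (V)
  1 contains 1×1 (I)

MCCCLXXXVI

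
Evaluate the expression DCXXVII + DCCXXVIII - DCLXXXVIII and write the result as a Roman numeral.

DCXXVII = 627, DCCXXVIII = 728, DCLXXXVIII = 688
627 + 728 = 1355
1355 - 688 = 667

DCLXVII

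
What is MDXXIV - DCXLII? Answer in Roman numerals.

MDXXIV = 1524
DCXLII = 642
1524 - 642 = 882

DCCCLXXXII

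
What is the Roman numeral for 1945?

Convert 1945 to Roman numerals:
  1945 contains 1×1000 (M)
  945 contains 1×900 (CM)
  45 contains 1×40 (XL)
  5 contains 1×5 (V)

MCMXLV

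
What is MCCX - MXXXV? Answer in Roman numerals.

MCCX = 1210
MXXXV = 1035
1210 - 1035 = 175

CLXXV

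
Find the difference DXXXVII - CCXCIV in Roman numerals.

DXXXVII = 537
CCXCIV = 294
537 - 294 = 243

CCXLIII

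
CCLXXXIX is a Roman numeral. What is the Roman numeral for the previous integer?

CCLXXXIX = 289; previous is 288

CCLXXXVIII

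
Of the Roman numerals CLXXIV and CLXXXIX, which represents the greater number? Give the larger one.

CLXXIV = 174
CLXXXIX = 189
189 is larger

CLXXXIX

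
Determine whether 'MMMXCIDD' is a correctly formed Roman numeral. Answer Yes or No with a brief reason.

'MMMXCIDD': D should not appear more than once

No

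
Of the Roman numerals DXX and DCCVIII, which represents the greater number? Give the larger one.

DXX = 520
DCCVIII = 708
708 is larger

DCCVIII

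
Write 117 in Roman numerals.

Convert 117 to Roman numerals:
  117 contains 1×100 (C)
  17 contains 1×10 (X)
  7 contains 1×5 (V)
  2 contains 2×1 (II)

CXVII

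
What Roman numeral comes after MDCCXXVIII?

MDCCXXVIII = 1728, so the next integer is 1728 + 1 = 1729

MDCCXXIX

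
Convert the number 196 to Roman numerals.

Convert 196 to Roman numerals:
  196 contains 1×100 (C)
  96 contains 1×90 (XC)
  6 contains 1×5 (V)
  1 contains 1×1 (I)

CXCVI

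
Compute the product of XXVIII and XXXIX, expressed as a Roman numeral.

XXVIII = 28
XXXIX = 39
28 × 39 = 1092

MXCII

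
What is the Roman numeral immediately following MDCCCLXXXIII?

MDCCCLXXXIII = 1883, so the next integer is 1883 + 1 = 1884

MDCCCLXXXIV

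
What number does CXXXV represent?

CXXXV: C=100, X=10, X=10, X=10, V=5
100 + 10 + 10 + 10 + 5 = 135

135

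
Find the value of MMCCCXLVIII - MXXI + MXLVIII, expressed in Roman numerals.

MMCCCXLVIII = 2348, MXXI = 1021, MXLVIII = 1048
2348 - 1021 = 1327
1327 + 1048 = 2375

MMCCCLXXV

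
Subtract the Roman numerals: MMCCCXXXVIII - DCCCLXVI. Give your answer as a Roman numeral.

MMCCCXXXVIII = 2338
DCCCLXVI = 866
2338 - 866 = 1472

MCDLXXII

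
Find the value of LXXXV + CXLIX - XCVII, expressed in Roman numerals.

LXXXV = 85, CXLIX = 149, XCVII = 97
85 + 149 = 234
234 - 97 = 137

CXXXVII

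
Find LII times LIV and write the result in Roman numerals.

LII = 52
LIV = 54
52 × 54 = 2808

MMDCCCVIII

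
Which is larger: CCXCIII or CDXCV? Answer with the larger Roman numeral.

CCXCIII = 293
CDXCV = 495
495 is larger

CDXCV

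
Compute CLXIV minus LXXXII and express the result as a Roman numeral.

CLXIV = 164
LXXXII = 82
164 - 82 = 82

LXXXII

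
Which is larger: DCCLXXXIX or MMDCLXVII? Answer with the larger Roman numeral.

DCCLXXXIX = 789
MMDCLXVII = 2667
2667 is larger

MMDCLXVII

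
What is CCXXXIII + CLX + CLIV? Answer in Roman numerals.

CCXXXIII = 233, CLX = 160, CLIV = 154
233 + 160 = 393
393 + 154 = 547

DXLVII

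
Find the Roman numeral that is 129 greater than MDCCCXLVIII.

MDCCCXLVIII = 1848
1848 + 129 = 1977

MCMLXXVII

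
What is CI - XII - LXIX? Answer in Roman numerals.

CI = 101, XII = 12, LXIX = 69
101 - 12 = 89
89 - 69 = 20

XX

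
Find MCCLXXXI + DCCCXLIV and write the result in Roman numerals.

MCCLXXXI = 1281
DCCCXLIV = 844
1281 + 844 = 2125

MMCXXV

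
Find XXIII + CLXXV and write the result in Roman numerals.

XXIII = 23
CLXXV = 175
23 + 175 = 198

CXCVIII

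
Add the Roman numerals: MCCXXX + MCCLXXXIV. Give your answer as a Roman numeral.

MCCXXX = 1230
MCCLXXXIV = 1284
1230 + 1284 = 2514

MMDXIV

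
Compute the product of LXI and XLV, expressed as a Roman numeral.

LXI = 61
XLV = 45
61 × 45 = 2745

MMDCCXLV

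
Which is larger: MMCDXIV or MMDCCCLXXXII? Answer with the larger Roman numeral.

MMCDXIV = 2414
MMDCCCLXXXII = 2882
2882 is larger

MMDCCCLXXXII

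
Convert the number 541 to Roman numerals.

Convert 541 to Roman numerals:
  541 contains 1×500 (D)
  41 contains 1×40 (XL)
  1 contains 1×1 (I)

DXLI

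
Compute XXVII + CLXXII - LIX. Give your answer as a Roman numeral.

XXVII = 27, CLXXII = 172, LIX = 59
27 + 172 = 199
199 - 59 = 140

CXL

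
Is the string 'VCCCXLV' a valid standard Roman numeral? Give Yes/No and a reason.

'VCCCXLV': V should not appear more than once

No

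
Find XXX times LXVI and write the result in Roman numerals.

XXX = 30
LXVI = 66
30 × 66 = 1980

MCMLXXX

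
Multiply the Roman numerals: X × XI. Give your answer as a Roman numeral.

X = 10
XI = 11
10 × 11 = 110

CX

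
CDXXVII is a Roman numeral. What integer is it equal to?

CDXXVII: CD=400, X=10, X=10, V=5, I=1, I=1
400 + 10 + 10 + 5 + 1 + 1 = 427

427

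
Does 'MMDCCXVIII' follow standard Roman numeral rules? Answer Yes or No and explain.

'MMDCCXVIII': Check the rules: uses only the symbols I, V, X, L, C, D, M; no symbol is repeated more than three times in a row; V, L and D each appear at most once; no smaller symbol precedes a larger one (values never increase from left to right). Value: M (1000) + M (1000) + D (500) + C (100) + C (100) + X (10) + V (5) + I (1) + I (1) + I (1) = 2718. So it is a valid standard Roman numeral.

Yes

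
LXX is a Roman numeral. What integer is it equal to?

LXX: L=50, X=10, X=10
50 + 10 + 10 = 70

70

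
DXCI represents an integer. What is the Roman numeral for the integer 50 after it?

DXCI = 591
591 + 50 = 641

DCXLI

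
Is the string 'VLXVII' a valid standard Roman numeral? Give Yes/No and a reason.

'VLXVII': V should not appear more than once

No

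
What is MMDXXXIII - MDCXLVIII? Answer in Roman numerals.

MMDXXXIII = 2533
MDCXLVIII = 1648
2533 - 1648 = 885

DCCCLXXXV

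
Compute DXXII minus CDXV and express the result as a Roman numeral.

DXXII = 522
CDXV = 415
522 - 415 = 107

CVII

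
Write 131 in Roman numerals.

Convert 131 to Roman numerals:
  131 contains 1×100 (C)
  31 contains 3×10 (XXX)
  1 contains 1×1 (I)

CXXXI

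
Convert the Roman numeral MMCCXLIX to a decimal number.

MMCCXLIX: M=1000, M=1000, C=100, C=100, XL=40, IX=9
1000 + 1000 + 100 + 100 + 40 + 9 = 2249

2249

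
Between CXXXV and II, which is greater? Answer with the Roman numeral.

CXXXV = 135
II = 2
135 is larger

CXXXV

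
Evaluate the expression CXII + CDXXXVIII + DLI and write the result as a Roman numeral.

CXII = 112, CDXXXVIII = 438, DLI = 551
112 + 438 = 550
550 + 551 = 1101

MCI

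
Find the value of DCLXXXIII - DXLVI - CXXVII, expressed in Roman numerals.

DCLXXXIII = 683, DXLVI = 546, CXXVII = 127
683 - 546 = 137
137 - 127 = 10

X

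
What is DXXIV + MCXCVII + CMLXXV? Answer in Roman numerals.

DXXIV = 524, MCXCVII = 1197, CMLXXV = 975
524 + 1197 = 1721
1721 + 975 = 2696

MMDCXCVI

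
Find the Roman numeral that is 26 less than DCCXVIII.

DCCXVIII = 718
718 - 26 = 692

DCXCII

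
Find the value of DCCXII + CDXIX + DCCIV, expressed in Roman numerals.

DCCXII = 712, CDXIX = 419, DCCIV = 704
712 + 419 = 1131
1131 + 704 = 1835

MDCCCXXXV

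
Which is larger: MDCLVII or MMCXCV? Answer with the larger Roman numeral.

MDCLVII = 1657
MMCXCV = 2195
2195 is larger

MMCXCV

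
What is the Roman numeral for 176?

Convert 176 to Roman numerals:
  176 contains 1×100 (C)
  76 contains 1×50 (L)
  26 contains 2×10 (XX)
  6 contains 1×5 (V)
  1 contains 1×1 (I)

CLXXVI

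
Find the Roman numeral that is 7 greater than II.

II = 2
2 + 7 = 9

IX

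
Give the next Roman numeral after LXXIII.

LXXIII = 73; next is 74

LXXIV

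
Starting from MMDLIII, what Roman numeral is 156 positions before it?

MMDLIII = 2553
2553 - 156 = 2397

MMCCCXCVII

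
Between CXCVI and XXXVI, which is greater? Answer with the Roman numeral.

CXCVI = 196
XXXVI = 36
196 is larger

CXCVI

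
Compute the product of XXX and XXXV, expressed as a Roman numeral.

XXX = 30
XXXV = 35
30 × 35 = 1050

ML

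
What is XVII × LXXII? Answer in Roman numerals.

XVII = 17
LXXII = 72
17 × 72 = 1224

MCCXXIV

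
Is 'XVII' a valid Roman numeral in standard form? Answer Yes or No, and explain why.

'XVII': Check the rules: uses only the symbols I, V, X, L, C, D, M; no symbol is repeated more than three times in a row; V, L and D each appear at most once; no smaller symbol precedes a larger one (values never increase from left to right). Value: X (10) + V (5) + I (1) + I (1) = 17. So it is a valid standard Roman numeral.

Yes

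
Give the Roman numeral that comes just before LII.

LII = 52, so the previous integer is 52 - 1 = 51

LI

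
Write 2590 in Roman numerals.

Convert 2590 to Roman numerals:
  2590 contains 2×1000 (MM)
  590 contains 1×500 (D)
  90 contains 1×90 (XC)

MMDXC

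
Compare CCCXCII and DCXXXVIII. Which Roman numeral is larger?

CCCXCII = 392
DCXXXVIII = 638
638 is larger

DCXXXVIII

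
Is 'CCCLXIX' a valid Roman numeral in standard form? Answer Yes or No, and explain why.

'CCCLXIX': Check the rules: uses only the symbols I, V, X, L, C, D, M; no symbol is repeated more than three times in a row; V, L and D each appear at most once; the only place a smaller symbol precedes a larger one is the allowed subtractive pair IX, the symbol right after such a pair (if any) is smaller than the pair's first symbol, and otherwise the values never increase from left to right. Value: C (100) + C (100) + C (100) + L (50) + X (10) + IX (9) = 369. So it is a valid standard Roman numeral.

Yes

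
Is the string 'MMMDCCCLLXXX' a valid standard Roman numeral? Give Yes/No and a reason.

'MMMDCCCLLXXX': L should not appear more than once

No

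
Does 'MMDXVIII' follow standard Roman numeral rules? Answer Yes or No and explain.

'MMDXVIII': Check the rules: uses only the symbols I, V, X, L, C, D, M; no symbol is repeated more than three times in a row; V, L and D each appear at most once; no smaller symbol precedes a larger one (values never increase from left to right). Value: M (1000) + M (1000) + D (500) + X (10) + V (5) + I (1) + I (1) + I (1) = 2518. So it is a valid standard Roman numeral.

Yes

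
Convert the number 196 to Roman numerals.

Convert 196 to Roman numerals:
  196 contains 1×100 (C)
  96 contains 1×90 (XC)
  6 contains 1×5 (V)
  1 contains 1×1 (I)

CXCVI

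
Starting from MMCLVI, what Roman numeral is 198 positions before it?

MMCLVI = 2156
2156 - 198 = 1958

MCMLVIII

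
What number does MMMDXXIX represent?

MMMDXXIX: M=1000, M=1000, M=1000, D=500, X=10, X=10, IX=9
1000 + 1000 + 1000 + 500 + 10 + 10 + 9 = 3529

3529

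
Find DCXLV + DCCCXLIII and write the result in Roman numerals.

DCXLV = 645
DCCCXLIII = 843
645 + 843 = 1488

MCDLXXXVIII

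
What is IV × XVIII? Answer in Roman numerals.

IV = 4
XVIII = 18
4 × 18 = 72

LXXII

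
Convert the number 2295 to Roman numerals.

Convert 2295 to Roman numerals:
  2295 contains 2×1000 (MM)
  295 contains 2×100 (CC)
  95 contains 1×90 (XC)
  5 contains 1×5 (V)

MMCCXCV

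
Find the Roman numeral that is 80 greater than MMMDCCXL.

MMMDCCXL = 3740
3740 + 80 = 3820

MMMDCCCXX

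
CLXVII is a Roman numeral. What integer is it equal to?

CLXVII: C=100, L=50, X=10, V=5, I=1, I=1
100 + 50 + 10 + 5 + 1 + 1 = 167

167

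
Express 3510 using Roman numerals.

Convert 3510 to Roman numerals:
  3510 contains 3×1000 (MMM)
  510 contains 1×500 (D)
  10 contains 1×10 (X)

MMMDX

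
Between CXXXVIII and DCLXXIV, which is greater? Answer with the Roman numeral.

CXXXVIII = 138
DCLXXIV = 674
674 is larger

DCLXXIV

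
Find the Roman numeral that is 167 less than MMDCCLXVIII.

MMDCCLXVIII = 2768
2768 - 167 = 2601

MMDCI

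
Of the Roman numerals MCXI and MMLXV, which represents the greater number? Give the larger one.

MCXI = 1111
MMLXV = 2065
2065 is larger

MMLXV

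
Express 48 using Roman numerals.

Convert 48 to Roman numerals:
  48 contains 1×40 (XL)
  8 contains 1×5 (V)
  3 contains 3×1 (III)

XLVIII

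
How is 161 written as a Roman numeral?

Convert 161 to Roman numerals:
  161 contains 1×100 (C)
  61 contains 1×50 (L)
  11 contains 1×10 (X)
  1 contains 1×1 (I)

CLXI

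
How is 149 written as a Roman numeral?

Convert 149 to Roman numerals:
  149 contains 1×100 (C)
  49 contains 1×40 (XL)
  9 contains 1×9 (IX)

CXLIX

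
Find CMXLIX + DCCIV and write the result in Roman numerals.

CMXLIX = 949
DCCIV = 704
949 + 704 = 1653

MDCLIII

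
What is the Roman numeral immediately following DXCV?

DXCV = 595, so the next integer is 595 + 1 = 596

DXCVI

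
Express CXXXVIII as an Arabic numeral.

CXXXVIII: C=100, X=10, X=10, X=10, V=5, I=1, I=1, I=1
100 + 10 + 10 + 10 + 5 + 1 + 1 + 1 = 138

138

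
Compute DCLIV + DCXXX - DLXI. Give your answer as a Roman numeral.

DCLIV = 654, DCXXX = 630, DLXI = 561
654 + 630 = 1284
1284 - 561 = 723

DCCXXIII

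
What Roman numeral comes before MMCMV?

MMCMV = 2905, so the previous integer is 2905 - 1 = 2904

MMCMIV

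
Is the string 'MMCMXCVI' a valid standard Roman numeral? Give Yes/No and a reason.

'MMCMXCVI': Check the rules: uses only the symbols I, V, X, L, C, D, M; no symbol is repeated more than three times in a row; V, L and D each appear at most once; the only places a smaller symbol precedes a larger one are the allowed subtractive pairs CM, XC, the symbol right after such a pair (if any) is smaller than the pair's first symbol, and otherwise the values never increase from left to right. Value: M (1000) + M (1000) + CM (900) + XC (90) + V (5) + I (1) = 2996. So it is a valid standard Roman numeral.

Yes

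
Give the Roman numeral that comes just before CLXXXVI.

CLXXXVI = 186; previous is 185

CLXXXV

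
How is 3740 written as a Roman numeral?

Convert 3740 to Roman numerals:
  3740 contains 3×1000 (MMM)
  740 contains 1×500 (D)
  240 contains 2×100 (CC)
  40 contains 1×40 (XL)

MMMDCCXL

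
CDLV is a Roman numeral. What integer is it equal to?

CDLV: CD=400, L=50, V=5
400 + 50 + 5 = 455

455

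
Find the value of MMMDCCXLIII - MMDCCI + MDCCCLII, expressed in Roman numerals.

MMMDCCXLIII = 3743, MMDCCI = 2701, MDCCCLII = 1852
3743 - 2701 = 1042
1042 + 1852 = 2894

MMDCCCXCIV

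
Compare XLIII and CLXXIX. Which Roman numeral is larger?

XLIII = 43
CLXXIX = 179
179 is larger

CLXXIX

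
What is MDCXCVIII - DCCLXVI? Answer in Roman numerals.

MDCXCVIII = 1698
DCCLXVI = 766
1698 - 766 = 932

CMXXXII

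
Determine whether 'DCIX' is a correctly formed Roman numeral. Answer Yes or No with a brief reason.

'DCIX': Check the rules: uses only the symbols I, V, X, L, C, D, M; no symbol is repeated more than three times in a row; V, L and D each appear at most once; the only place a smaller symbol precedes a larger one is the allowed subtractive pair IX, the symbol right after such a pair (if any) is smaller than the pair's first symbol, and otherwise the values never increase from left to right. Value: D (500) + C (100) + IX (9) = 609. So it is a valid standard Roman numeral.

Yes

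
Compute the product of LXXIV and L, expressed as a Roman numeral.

LXXIV = 74
L = 50
74 × 50 = 3700

MMMDCC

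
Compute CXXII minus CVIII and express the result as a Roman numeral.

CXXII = 122
CVIII = 108
122 - 108 = 14

XIV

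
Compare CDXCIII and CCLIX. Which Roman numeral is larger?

CDXCIII = 493
CCLIX = 259
493 is larger

CDXCIII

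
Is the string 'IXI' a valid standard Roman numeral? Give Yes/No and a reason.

'IXI': I cannot come right after the subtractive pair IX: once I is subtracted in IX, the next symbol must be smaller than I

No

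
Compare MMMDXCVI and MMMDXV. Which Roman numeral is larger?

MMMDXCVI = 3596
MMMDXV = 3515
3596 is larger

MMMDXCVI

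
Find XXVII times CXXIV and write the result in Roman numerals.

XXVII = 27
CXXIV = 124
27 × 124 = 3348

MMMCCCXLVIII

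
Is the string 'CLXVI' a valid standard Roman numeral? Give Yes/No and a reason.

'CLXVI': Check the rules: uses only the symbols I, V, X, L, C, D, M; no symbol is repeated more than three times in a row; V, L and D each appear at most once; no smaller symbol precedes a larger one (values never increase from left to right). Value: C (100) + L (50) + X (10) + V (5) + I (1) = 166. So it is a valid standard Roman numeral.

Yes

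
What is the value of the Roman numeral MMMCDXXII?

MMMCDXXII: M=1000, M=1000, M=1000, CD=400, X=10, X=10, I=1, I=1
1000 + 1000 + 1000 + 400 + 10 + 10 + 1 + 1 = 3422

3422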